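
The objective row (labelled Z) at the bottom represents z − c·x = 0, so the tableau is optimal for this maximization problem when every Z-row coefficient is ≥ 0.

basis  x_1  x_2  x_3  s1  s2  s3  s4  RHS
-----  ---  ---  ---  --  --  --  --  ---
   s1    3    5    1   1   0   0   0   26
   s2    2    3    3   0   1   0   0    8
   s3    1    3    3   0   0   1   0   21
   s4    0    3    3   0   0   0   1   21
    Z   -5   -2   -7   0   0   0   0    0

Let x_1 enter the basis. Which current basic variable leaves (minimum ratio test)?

Column x_1 entries and ratios — s1: 26/3 = 26/3; s2: 8/2 = 4; s3: 21/1 = 21; s4: 0 ≤ 0, skip.
Smallest ratio is 4 in the row of s2, so s2 leaves.

s2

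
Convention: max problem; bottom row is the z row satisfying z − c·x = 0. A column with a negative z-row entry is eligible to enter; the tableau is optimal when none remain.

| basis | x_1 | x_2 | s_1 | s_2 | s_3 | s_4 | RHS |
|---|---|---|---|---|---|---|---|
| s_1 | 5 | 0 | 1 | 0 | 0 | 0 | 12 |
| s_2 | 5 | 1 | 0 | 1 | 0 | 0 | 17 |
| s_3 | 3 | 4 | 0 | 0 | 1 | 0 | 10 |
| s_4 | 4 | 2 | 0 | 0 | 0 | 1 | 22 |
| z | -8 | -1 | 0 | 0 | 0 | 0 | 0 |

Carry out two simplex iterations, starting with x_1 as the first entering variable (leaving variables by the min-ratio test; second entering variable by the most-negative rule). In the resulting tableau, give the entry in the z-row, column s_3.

1/4

Ratio test on column x_1 — row 1: 12/5 = 12/5; row 2: 17/5 = 17/5; row 3: 10/3 = 10/3; row 4: 22/4 = 11/2. Minimum is 12/5 at row 1 (s_1 leaves); pivot element 5.
Divide row 1 by 5; eliminate column x_1 from the other rows.
Second iteration: most negative z-row entry is -1 in column x_2, so x_2 enters.
Ratio test on column x_2 — row 1: entry 0 ≤ 0; row 2: 5/1 = 5; row 3: (14/5)/4 = 7/10; row 4: (62/5)/2 = 31/5. Minimum is 7/10 at row 3 (s_3 leaves); pivot element 4.
Divide row 3 by 4; eliminate column x_2 from the other rows.
After both pivots, the entry at the z-row, column s_3 is 1/4.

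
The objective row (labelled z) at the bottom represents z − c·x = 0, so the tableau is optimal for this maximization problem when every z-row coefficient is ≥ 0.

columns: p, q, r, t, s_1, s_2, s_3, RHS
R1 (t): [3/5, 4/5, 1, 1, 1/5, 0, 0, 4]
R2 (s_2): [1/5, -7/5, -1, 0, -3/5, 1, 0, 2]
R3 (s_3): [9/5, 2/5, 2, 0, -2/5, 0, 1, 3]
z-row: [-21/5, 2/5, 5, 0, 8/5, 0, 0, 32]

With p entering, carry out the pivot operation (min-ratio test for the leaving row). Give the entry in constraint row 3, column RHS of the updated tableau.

5/3

Ratio test on column p — row 1: 4/(3/5) = 20/3; row 2: 2/(1/5) = 10; row 3: 3/(9/5) = 5/3. Minimum is 5/3 at row 3 (s_3 leaves); pivot element 9/5.
Divide row 3 by 9/5; eliminate column p from the other rows.
In the new row 3, the RHS entry is the old entry divided by the pivot: 3/(9/5) = 5/3.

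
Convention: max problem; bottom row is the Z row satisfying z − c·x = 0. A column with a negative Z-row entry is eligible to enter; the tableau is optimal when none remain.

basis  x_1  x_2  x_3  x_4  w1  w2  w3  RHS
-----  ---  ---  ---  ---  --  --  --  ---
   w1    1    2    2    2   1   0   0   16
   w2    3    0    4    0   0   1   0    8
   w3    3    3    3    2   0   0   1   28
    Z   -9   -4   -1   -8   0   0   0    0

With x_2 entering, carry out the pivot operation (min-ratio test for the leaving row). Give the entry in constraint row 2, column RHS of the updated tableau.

8

Ratio test on column x_2 — row 1: 16/2 = 8; row 2: entry 0 ≤ 0; row 3: 28/3 = 28/3. Minimum is 8 at row 1 (w1 leaves); pivot element 2.
Divide row 1 by 2; eliminate column x_2 from the other rows.
Row 2 update in column RHS: 8 − 0·8 = 8.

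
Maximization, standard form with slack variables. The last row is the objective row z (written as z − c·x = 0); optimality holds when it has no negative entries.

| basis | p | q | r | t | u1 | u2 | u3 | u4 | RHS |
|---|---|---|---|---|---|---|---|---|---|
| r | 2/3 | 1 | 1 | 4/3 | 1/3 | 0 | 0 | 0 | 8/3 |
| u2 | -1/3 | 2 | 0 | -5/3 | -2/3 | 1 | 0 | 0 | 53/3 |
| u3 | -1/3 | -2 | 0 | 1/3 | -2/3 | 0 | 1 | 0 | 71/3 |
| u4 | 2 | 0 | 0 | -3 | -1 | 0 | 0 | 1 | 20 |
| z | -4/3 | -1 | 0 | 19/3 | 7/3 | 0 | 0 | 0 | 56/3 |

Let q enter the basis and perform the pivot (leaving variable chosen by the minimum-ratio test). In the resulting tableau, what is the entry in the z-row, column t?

23/3

Ratio test on column q — row 1: (8/3)/1 = 8/3; row 2: (53/3)/2 = 53/6; row 3: entry -2 ≤ 0; row 4: entry 0 ≤ 0. Minimum is 8/3 at row 1 (r leaves); pivot element 1.
Divide row 1 by 1; eliminate column q from the other rows.
z-row update in column t: 19/3 − (-1)·(4/3) = 23/3.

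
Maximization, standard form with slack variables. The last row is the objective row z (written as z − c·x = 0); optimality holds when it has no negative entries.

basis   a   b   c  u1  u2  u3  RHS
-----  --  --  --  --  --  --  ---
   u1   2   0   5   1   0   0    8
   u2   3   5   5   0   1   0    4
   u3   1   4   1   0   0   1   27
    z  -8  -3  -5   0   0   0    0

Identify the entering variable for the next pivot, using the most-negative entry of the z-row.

a

Negative z-row entries: a: -8, b: -3, c: -5.
The most negative is -8 in column a, so a enters.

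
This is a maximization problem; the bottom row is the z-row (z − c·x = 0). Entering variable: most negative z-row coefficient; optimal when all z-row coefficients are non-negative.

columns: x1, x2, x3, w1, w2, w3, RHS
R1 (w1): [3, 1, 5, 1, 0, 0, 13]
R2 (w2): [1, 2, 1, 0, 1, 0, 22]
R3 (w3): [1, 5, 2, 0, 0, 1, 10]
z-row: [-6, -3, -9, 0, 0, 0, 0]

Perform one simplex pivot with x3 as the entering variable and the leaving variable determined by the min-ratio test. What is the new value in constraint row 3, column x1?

Ratio test on column x3 — row 1: 13/5 = 13/5; row 2: 22/1 = 22; row 3: 10/2 = 5. Minimum is 13/5 at row 1 (w1 leaves); pivot element 5.
Divide row 1 by 5; eliminate column x3 from the other rows.
Row 3 update in column x1: 1 − 2·(3/5) = -1/5.

-1/5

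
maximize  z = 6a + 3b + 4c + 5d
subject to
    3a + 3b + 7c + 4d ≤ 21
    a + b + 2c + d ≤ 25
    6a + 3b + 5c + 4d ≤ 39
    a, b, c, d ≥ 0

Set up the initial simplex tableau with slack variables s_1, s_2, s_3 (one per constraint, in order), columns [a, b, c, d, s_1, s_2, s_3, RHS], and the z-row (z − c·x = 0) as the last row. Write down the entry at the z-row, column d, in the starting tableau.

-5

The z-row carries the negated objective coefficients: the d entry is -5.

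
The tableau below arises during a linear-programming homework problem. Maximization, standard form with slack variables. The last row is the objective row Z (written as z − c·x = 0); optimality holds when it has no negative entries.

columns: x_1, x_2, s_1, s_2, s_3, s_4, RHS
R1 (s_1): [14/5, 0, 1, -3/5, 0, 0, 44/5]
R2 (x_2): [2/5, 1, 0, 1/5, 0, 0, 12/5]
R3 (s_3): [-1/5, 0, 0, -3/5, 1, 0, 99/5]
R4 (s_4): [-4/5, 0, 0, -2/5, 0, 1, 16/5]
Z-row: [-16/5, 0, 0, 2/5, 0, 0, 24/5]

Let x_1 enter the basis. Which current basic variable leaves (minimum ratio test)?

Column x_1 entries and ratios — s_1: (44/5)/(14/5) = 22/7; x_2: (12/5)/(2/5) = 6; s_3: -1/5 ≤ 0, skip; s_4: -4/5 ≤ 0, skip.
Smallest ratio is 22/7 in the row of s_1, so s_1 leaves.

s_1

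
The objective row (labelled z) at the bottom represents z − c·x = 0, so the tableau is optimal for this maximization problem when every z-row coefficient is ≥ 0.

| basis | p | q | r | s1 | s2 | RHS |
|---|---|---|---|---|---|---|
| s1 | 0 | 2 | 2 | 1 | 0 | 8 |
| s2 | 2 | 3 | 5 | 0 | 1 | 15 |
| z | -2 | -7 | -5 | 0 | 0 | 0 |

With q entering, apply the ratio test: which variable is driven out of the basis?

Column q entries and ratios — s1: 8/2 = 4; s2: 15/3 = 5.
Smallest ratio is 4 in the row of s1, so s1 leaves.

s1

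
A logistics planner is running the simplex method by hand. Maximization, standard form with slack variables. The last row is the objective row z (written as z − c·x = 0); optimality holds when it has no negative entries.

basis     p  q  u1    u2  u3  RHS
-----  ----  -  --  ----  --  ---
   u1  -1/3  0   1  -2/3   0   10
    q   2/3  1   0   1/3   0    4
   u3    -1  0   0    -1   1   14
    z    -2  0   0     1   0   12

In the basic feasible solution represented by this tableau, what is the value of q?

4

q is basic (row 2); its value is the RHS of that row, 4.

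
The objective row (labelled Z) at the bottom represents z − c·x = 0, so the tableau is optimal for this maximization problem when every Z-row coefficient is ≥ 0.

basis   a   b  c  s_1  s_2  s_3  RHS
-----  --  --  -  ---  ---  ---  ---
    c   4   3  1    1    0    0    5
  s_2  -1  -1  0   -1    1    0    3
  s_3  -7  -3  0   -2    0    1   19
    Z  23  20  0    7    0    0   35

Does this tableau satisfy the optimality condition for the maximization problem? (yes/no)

Every Z-row coefficient is ≥ 0, so the tableau is optimal.

yes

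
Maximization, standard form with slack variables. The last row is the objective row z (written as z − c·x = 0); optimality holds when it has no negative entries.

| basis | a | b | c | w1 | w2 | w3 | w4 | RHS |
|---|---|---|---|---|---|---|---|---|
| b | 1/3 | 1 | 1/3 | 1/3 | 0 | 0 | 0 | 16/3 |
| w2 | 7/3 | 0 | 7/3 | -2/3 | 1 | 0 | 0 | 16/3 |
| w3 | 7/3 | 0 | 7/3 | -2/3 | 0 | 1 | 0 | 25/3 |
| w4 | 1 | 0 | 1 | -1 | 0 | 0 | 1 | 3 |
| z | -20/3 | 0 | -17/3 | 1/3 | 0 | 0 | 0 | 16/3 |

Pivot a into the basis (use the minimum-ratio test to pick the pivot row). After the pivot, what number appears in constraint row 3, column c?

Ratio test on column a — row 1: (16/3)/(1/3) = 16; row 2: (16/3)/(7/3) = 16/7; row 3: (25/3)/(7/3) = 25/7; row 4: 3/1 = 3. Minimum is 16/7 at row 2 (w2 leaves); pivot element 7/3.
Divide row 2 by 7/3; eliminate column a from the other rows.
Row 3 update in column c: 7/3 − (7/3)·1 = 0.

0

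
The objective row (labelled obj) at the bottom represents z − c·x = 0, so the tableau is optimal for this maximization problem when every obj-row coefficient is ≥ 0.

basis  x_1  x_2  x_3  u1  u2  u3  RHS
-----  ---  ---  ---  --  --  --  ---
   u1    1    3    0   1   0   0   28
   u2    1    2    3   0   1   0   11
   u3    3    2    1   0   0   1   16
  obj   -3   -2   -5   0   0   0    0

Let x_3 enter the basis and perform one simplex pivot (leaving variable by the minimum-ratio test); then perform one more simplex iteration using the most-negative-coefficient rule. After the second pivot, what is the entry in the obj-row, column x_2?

Ratio test on column x_3 — row 1: entry 0 ≤ 0; row 2: 11/3 = 11/3; row 3: 16/1 = 16. Minimum is 11/3 at row 2 (u2 leaves); pivot element 3.
Divide row 2 by 3; eliminate column x_3 from the other rows.
Second iteration: most negative obj-row entry is -4/3 in column x_1, so x_1 enters.
Ratio test on column x_1 — row 1: 28/1 = 28; row 2: (11/3)/(1/3) = 11; row 3: (37/3)/(8/3) = 37/8. Minimum is 37/8 at row 3 (u3 leaves); pivot element 8/3.
Divide row 3 by 8/3; eliminate column x_1 from the other rows.
After both pivots, the entry at the obj-row, column x_2 is 2.

2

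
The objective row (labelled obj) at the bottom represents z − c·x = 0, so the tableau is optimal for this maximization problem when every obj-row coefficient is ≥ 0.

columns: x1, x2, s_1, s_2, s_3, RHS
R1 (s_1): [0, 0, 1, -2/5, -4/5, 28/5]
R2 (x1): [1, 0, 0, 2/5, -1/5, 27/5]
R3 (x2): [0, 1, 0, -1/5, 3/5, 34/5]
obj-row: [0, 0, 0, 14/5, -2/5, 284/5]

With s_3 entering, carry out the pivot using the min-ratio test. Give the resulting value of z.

Ratio test on column s_3 — row 1: entry -4/5 ≤ 0; row 2: entry -1/5 ≤ 0; row 3: (34/5)/(3/5) = 34/3. Minimum is 34/3 at row 3 (x2 leaves); pivot element 3/5.
Pivot on row 3; the obj-row RHS becomes 284/5 − (-2/5)·(34/3) = 184/3.

184/3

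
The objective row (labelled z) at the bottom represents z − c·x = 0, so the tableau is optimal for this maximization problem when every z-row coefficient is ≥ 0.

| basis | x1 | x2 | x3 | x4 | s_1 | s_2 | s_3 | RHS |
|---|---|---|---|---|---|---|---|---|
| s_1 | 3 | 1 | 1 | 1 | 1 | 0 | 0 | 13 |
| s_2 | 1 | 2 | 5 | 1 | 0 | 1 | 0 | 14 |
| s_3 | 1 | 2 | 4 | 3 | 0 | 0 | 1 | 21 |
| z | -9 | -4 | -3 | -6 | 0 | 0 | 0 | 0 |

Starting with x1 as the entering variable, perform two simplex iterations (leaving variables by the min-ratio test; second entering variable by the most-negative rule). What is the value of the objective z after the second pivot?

Ratio test on column x1 — row 1: 13/3 = 13/3; row 2: 14/1 = 14; row 3: 21/1 = 21. Minimum is 13/3 at row 1 (s_1 leaves); pivot element 3.
Pivot on row 1; the z-row RHS becomes 0 − (-9)·(13/3) = 39.
Next entering variable (most negative z-row entry -3): x4.
Ratio test on column x4 — row 1: (13/3)/(1/3) = 13; row 2: (29/3)/(2/3) = 29/2; row 3: (50/3)/(8/3) = 25/4. Minimum is 25/4 at row 3 (s_3 leaves); pivot element 8/3.
After the second pivot the z-row RHS is 39 − (-3)·(25/4) = 231/4.

231/4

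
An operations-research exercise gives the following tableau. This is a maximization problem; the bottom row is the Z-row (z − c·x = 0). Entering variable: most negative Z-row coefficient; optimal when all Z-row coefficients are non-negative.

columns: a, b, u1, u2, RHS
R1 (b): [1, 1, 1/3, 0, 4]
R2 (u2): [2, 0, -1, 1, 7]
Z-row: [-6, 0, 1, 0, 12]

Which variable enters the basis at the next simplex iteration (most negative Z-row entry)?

Negative Z-row entries: a: -6.
The most negative is -6 in column a, so a enters.

a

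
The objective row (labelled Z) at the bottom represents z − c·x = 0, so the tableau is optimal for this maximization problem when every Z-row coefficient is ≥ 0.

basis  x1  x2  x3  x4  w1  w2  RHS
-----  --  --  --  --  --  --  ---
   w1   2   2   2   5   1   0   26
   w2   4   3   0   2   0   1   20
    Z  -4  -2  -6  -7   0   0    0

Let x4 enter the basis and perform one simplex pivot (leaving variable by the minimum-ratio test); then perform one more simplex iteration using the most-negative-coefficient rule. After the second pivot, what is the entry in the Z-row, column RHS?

Ratio test on column x4 — row 1: 26/5 = 26/5; row 2: 20/2 = 10. Minimum is 26/5 at row 1 (w1 leaves); pivot element 5.
Divide row 1 by 5; eliminate column x4 from the other rows.
Second iteration: most negative Z-row entry is -16/5 in column x3, so x3 enters.
Ratio test on column x3 — row 1: (26/5)/(2/5) = 13; row 2: entry -4/5 ≤ 0. Minimum is 13 at row 1 (x4 leaves); pivot element 2/5.
Divide row 1 by 2/5; eliminate column x3 from the other rows.
After both pivots, the entry at the Z-row, column RHS is 78.

78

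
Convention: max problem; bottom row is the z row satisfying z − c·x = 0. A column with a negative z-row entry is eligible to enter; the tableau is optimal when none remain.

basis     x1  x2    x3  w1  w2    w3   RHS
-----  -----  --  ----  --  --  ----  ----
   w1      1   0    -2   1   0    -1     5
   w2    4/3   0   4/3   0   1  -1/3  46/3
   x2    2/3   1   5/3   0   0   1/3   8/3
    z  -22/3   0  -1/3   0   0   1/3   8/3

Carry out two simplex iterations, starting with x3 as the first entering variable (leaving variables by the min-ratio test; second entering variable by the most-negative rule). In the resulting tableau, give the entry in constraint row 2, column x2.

-2

Ratio test on column x3 — row 1: entry -2 ≤ 0; row 2: (46/3)/(4/3) = 23/2; row 3: (8/3)/(5/3) = 8/5. Minimum is 8/5 at row 3 (x2 leaves); pivot element 5/3.
Divide row 3 by 5/3; eliminate column x3 from the other rows.
Second iteration: most negative z-row entry is -36/5 in column x1, so x1 enters.
Ratio test on column x1 — row 1: (41/5)/(9/5) = 41/9; row 2: (66/5)/(4/5) = 33/2; row 3: (8/5)/(2/5) = 4. Minimum is 4 at row 3 (x3 leaves); pivot element 2/5.
Divide row 3 by 2/5; eliminate column x1 from the other rows.
After both pivots, the entry at constraint row 2, column x2 is -2.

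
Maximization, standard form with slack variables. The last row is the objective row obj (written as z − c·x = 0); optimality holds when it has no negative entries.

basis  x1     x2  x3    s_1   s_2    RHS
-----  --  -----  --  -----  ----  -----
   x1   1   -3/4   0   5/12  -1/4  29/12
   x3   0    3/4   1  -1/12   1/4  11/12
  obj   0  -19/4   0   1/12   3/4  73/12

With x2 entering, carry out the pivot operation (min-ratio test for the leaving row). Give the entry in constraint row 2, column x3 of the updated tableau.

4/3

Ratio test on column x2 — row 1: entry -3/4 ≤ 0; row 2: (11/12)/(3/4) = 11/9. Minimum is 11/9 at row 2 (x3 leaves); pivot element 3/4.
Divide row 2 by 3/4; eliminate column x2 from the other rows.
In the new row 2, the x3 entry is the old entry divided by the pivot: 1/(3/4) = 4/3.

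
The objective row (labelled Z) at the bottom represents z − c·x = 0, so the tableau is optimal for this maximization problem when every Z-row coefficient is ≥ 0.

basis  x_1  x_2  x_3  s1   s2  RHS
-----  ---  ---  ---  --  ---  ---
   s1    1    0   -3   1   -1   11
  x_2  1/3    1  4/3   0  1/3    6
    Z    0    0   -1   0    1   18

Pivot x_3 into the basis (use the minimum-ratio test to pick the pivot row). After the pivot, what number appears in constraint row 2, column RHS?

9/2

Ratio test on column x_3 — row 1: entry -3 ≤ 0; row 2: 6/(4/3) = 9/2. Minimum is 9/2 at row 2 (x_2 leaves); pivot element 4/3.
Divide row 2 by 4/3; eliminate column x_3 from the other rows.
In the new row 2, the RHS entry is the old entry divided by the pivot: 6/(4/3) = 9/2.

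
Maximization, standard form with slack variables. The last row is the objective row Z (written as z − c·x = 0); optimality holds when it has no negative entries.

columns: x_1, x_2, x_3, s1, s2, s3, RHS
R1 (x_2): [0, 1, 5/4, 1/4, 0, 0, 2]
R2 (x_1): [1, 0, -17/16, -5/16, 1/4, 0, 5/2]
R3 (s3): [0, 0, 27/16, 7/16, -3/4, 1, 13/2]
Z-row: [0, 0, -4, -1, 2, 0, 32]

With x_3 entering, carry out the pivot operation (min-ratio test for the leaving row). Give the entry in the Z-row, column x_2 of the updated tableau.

Ratio test on column x_3 — row 1: 2/(5/4) = 8/5; row 2: entry -17/16 ≤ 0; row 3: (13/2)/(27/16) = 104/27. Minimum is 8/5 at row 1 (x_2 leaves); pivot element 5/4.
Divide row 1 by 5/4; eliminate column x_3 from the other rows.
Z-row update in column x_2: 0 − (-4)·(4/5) = 16/5.

16/5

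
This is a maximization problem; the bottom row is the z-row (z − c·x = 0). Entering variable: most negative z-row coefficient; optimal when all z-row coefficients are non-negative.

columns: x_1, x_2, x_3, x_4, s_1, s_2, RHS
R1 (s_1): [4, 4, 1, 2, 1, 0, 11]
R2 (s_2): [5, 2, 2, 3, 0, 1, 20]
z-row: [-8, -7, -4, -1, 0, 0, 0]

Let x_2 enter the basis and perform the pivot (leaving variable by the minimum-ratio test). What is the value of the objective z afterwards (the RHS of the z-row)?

77/4

Ratio test on column x_2 — row 1: 11/4 = 11/4; row 2: 20/2 = 10. Minimum is 11/4 at row 1 (s_1 leaves); pivot element 4.
Pivot on row 1; the z-row RHS becomes 0 − (-7)·(11/4) = 77/4.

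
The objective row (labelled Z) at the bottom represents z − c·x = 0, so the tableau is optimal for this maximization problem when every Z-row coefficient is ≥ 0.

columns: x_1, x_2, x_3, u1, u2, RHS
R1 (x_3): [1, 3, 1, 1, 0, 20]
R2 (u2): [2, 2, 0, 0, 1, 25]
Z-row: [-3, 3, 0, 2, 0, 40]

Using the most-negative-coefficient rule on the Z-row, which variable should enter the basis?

x_1

Negative Z-row entries: x_1: -3.
The most negative is -3 in column x_1, so x_1 enters.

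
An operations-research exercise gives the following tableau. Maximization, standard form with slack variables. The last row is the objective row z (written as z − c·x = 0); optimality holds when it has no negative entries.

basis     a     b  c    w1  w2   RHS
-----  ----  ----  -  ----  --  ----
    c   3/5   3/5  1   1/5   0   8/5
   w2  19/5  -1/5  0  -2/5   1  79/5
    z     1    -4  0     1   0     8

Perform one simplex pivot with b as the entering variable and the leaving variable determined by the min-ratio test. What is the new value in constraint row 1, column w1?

Ratio test on column b — row 1: (8/5)/(3/5) = 8/3; row 2: entry -1/5 ≤ 0. Minimum is 8/3 at row 1 (c leaves); pivot element 3/5.
Divide row 1 by 3/5; eliminate column b from the other rows.
In the new row 1, the w1 entry is the old entry divided by the pivot: (1/5)/(3/5) = 1/3.

1/3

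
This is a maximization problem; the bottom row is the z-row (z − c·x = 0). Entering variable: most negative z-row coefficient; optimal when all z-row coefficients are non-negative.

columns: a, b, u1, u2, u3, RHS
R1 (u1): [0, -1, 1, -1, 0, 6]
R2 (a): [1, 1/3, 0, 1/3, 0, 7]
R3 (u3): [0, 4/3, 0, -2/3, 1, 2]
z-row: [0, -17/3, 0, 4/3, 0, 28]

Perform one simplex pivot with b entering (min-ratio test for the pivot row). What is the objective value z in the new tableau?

Ratio test on column b — row 1: entry -1 ≤ 0; row 2: 7/(1/3) = 21; row 3: 2/(4/3) = 3/2. Minimum is 3/2 at row 3 (u3 leaves); pivot element 4/3.
Pivot on row 3; the z-row RHS becomes 28 − (-17/3)·(3/2) = 73/2.

73/2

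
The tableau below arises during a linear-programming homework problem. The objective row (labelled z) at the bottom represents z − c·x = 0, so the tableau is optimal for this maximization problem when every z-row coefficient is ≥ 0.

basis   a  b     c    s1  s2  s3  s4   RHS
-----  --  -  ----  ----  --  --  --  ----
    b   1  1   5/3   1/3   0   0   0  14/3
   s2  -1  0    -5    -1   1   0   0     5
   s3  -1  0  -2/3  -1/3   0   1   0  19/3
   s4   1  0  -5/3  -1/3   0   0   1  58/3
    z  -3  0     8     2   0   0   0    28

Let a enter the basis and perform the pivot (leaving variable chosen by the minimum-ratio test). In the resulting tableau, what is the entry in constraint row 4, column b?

Ratio test on column a — row 1: (14/3)/1 = 14/3; row 2: entry -1 ≤ 0; row 3: entry -1 ≤ 0; row 4: (58/3)/1 = 58/3. Minimum is 14/3 at row 1 (b leaves); pivot element 1.
Divide row 1 by 1; eliminate column a from the other rows.
Row 4 update in column b: 0 − 1·1 = -1.

-1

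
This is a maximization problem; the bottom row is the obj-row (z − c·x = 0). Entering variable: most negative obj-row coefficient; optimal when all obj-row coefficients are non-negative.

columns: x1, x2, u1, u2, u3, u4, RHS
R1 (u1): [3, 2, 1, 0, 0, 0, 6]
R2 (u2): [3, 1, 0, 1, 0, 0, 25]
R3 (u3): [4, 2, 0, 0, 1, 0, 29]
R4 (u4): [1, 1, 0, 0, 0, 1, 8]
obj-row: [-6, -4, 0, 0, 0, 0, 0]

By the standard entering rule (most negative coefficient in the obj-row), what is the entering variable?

Negative obj-row entries: x1: -6, x2: -4.
The most negative is -6 in column x1, so x1 enters.

x1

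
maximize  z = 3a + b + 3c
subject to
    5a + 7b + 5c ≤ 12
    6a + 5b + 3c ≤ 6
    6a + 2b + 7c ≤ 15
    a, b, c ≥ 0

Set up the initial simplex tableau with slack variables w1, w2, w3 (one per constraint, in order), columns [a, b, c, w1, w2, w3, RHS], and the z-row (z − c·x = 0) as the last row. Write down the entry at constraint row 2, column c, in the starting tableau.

Constraint 2 has coefficient 3 on c.

3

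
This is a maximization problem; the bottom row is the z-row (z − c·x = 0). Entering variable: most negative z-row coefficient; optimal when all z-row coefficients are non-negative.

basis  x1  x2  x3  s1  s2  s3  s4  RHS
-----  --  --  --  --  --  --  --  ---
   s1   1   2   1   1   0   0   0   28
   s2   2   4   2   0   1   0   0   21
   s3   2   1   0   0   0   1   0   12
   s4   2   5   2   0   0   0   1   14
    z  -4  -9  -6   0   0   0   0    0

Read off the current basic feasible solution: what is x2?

x2 is not in the basis, so in the current basic feasible solution x2 = 0.

0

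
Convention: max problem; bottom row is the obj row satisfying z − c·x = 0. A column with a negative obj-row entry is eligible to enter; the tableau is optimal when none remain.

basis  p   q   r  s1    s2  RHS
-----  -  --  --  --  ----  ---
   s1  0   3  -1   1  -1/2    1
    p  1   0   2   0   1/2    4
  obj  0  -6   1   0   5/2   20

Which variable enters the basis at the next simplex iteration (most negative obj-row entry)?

Negative obj-row entries: q: -6.
The most negative is -6 in column q, so q enters.

q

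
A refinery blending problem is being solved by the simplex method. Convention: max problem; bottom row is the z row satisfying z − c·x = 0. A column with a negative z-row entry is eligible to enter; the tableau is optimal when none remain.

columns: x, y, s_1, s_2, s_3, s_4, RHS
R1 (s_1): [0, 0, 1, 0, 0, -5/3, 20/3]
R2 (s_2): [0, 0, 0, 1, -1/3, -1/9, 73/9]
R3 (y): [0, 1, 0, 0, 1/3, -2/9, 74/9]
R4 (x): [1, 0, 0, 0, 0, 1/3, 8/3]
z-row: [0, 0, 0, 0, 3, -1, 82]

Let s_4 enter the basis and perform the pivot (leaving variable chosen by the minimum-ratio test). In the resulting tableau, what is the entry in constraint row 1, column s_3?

0

Ratio test on column s_4 — row 1: entry -5/3 ≤ 0; row 2: entry -1/9 ≤ 0; row 3: entry -2/9 ≤ 0; row 4: (8/3)/(1/3) = 8. Minimum is 8 at row 4 (x leaves); pivot element 1/3.
Divide row 4 by 1/3; eliminate column s_4 from the other rows.
Row 1 update in column s_3: 0 − (-5/3)·0 = 0.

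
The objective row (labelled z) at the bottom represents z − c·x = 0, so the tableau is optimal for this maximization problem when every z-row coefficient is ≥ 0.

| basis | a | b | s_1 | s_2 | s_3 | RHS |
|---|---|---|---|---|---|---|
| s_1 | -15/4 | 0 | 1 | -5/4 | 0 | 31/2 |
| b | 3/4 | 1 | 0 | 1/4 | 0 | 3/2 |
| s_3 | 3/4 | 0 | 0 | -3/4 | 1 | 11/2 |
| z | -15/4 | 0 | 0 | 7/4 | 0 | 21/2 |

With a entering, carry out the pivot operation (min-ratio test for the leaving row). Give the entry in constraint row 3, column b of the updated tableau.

-1

Ratio test on column a — row 1: entry -15/4 ≤ 0; row 2: (3/2)/(3/4) = 2; row 3: (11/2)/(3/4) = 22/3. Minimum is 2 at row 2 (b leaves); pivot element 3/4.
Divide row 2 by 3/4; eliminate column a from the other rows.
Row 3 update in column b: 0 − (3/4)·(4/3) = -1.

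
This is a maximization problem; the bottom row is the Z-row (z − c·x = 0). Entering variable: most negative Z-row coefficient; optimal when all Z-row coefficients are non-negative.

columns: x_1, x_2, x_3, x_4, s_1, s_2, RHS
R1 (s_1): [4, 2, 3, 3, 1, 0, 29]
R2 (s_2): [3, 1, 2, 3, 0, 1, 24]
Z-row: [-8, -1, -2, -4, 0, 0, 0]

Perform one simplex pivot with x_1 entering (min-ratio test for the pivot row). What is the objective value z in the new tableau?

58

Ratio test on column x_1 — row 1: 29/4 = 29/4; row 2: 24/3 = 8. Minimum is 29/4 at row 1 (s_1 leaves); pivot element 4.
Pivot on row 1; the Z-row RHS becomes 0 − (-8)·(29/4) = 58.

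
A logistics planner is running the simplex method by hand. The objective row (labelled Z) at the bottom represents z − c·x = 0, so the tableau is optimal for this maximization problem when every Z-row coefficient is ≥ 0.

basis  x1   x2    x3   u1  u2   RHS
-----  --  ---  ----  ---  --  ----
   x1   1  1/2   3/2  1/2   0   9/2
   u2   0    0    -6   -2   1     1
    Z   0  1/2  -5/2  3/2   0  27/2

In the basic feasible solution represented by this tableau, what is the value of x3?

0

x3 is not in the basis, so in the current basic feasible solution x3 = 0.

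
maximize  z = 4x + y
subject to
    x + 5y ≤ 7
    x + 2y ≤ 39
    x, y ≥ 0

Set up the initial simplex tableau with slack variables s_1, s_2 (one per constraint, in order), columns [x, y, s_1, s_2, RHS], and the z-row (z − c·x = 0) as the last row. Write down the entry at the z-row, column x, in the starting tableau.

The z-row carries the negated objective coefficients: the x entry is -4.

-4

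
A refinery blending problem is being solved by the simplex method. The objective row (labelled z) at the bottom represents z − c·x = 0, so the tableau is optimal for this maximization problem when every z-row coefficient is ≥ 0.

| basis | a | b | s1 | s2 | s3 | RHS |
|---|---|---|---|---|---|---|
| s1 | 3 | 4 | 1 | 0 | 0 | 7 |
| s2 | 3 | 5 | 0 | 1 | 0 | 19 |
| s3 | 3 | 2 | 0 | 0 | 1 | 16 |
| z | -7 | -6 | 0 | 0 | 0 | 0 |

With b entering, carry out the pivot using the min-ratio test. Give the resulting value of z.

21/2

Ratio test on column b — row 1: 7/4 = 7/4; row 2: 19/5 = 19/5; row 3: 16/2 = 8. Minimum is 7/4 at row 1 (s1 leaves); pivot element 4.
Pivot on row 1; the z-row RHS becomes 0 − (-6)·(7/4) = 21/2.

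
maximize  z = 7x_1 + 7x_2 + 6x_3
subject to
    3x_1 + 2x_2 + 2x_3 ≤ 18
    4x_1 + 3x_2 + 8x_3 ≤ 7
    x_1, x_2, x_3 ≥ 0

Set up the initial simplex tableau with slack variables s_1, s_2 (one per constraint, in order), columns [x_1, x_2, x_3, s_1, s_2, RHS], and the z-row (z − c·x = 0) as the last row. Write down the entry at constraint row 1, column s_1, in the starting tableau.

1

Slack s_1 belongs to constraint 1; its column is the unit vector e_1, so the entry in row 1 is 1.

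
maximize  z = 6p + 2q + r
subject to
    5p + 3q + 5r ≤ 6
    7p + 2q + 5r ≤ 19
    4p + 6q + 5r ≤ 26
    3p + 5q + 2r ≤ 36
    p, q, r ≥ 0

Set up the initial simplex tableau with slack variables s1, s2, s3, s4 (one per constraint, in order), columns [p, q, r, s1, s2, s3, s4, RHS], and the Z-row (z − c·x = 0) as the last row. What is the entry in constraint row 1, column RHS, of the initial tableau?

The RHS of constraint 1 is b_1 = 6.

6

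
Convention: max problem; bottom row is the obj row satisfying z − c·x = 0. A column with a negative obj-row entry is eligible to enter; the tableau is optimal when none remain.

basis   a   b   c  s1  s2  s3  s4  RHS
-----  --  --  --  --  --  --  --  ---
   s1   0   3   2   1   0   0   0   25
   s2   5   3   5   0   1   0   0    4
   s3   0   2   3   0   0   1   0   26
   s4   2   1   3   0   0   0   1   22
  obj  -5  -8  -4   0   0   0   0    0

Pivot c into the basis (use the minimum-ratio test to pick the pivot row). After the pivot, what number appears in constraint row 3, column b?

1/5

Ratio test on column c — row 1: 25/2 = 25/2; row 2: 4/5 = 4/5; row 3: 26/3 = 26/3; row 4: 22/3 = 22/3. Minimum is 4/5 at row 2 (s2 leaves); pivot element 5.
Divide row 2 by 5; eliminate column c from the other rows.
Row 3 update in column b: 2 − 3·(3/5) = 1/5.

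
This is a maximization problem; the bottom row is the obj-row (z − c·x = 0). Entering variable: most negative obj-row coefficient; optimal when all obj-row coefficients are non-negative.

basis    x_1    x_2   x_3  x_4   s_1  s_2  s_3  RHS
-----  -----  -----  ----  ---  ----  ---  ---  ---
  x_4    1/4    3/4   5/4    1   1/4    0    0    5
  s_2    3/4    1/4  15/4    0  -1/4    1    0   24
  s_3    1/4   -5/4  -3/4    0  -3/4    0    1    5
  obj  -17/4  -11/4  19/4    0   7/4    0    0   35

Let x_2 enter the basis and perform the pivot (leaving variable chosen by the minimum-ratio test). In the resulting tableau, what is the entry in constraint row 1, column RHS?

20/3

Ratio test on column x_2 — row 1: 5/(3/4) = 20/3; row 2: 24/(1/4) = 96; row 3: entry -5/4 ≤ 0. Minimum is 20/3 at row 1 (x_4 leaves); pivot element 3/4.
Divide row 1 by 3/4; eliminate column x_2 from the other rows.
In the new row 1, the RHS entry is the old entry divided by the pivot: 5/(3/4) = 20/3.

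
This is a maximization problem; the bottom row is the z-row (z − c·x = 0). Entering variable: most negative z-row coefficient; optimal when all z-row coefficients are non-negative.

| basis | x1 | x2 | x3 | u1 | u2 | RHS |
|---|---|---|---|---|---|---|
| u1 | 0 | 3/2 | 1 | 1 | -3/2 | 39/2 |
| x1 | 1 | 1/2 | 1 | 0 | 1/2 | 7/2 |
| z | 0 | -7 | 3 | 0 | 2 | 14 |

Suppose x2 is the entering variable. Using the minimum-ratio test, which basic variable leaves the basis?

Column x2 entries and ratios — u1: (39/2)/(3/2) = 13; x1: (7/2)/(1/2) = 7.
Smallest ratio is 7 in the row of x1, so x1 leaves.

x1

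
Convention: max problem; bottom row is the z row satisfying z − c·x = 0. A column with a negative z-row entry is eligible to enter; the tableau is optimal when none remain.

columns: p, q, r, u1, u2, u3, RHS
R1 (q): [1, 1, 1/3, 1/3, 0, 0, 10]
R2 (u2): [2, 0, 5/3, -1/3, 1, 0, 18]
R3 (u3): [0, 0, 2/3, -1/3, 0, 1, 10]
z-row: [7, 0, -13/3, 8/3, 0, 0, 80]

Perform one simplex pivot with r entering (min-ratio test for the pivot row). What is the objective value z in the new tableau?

634/5

Ratio test on column r — row 1: 10/(1/3) = 30; row 2: 18/(5/3) = 54/5; row 3: 10/(2/3) = 15. Minimum is 54/5 at row 2 (u2 leaves); pivot element 5/3.
Pivot on row 2; the z-row RHS becomes 80 − (-13/3)·(54/5) = 634/5.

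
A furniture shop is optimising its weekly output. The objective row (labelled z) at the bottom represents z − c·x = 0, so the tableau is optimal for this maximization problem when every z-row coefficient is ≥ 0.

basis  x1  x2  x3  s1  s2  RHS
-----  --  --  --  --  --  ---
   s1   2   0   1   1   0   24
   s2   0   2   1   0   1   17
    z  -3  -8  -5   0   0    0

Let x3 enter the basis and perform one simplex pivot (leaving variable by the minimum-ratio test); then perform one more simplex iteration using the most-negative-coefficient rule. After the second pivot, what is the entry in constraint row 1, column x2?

-1

Ratio test on column x3 — row 1: 24/1 = 24; row 2: 17/1 = 17. Minimum is 17 at row 2 (s2 leaves); pivot element 1.
Divide row 2 by 1; eliminate column x3 from the other rows.
Second iteration: most negative z-row entry is -3 in column x1, so x1 enters.
Ratio test on column x1 — row 1: 7/2 = 7/2; row 2: entry 0 ≤ 0. Minimum is 7/2 at row 1 (s1 leaves); pivot element 2.
Divide row 1 by 2; eliminate column x1 from the other rows.
After both pivots, the entry at constraint row 1, column x2 is -1.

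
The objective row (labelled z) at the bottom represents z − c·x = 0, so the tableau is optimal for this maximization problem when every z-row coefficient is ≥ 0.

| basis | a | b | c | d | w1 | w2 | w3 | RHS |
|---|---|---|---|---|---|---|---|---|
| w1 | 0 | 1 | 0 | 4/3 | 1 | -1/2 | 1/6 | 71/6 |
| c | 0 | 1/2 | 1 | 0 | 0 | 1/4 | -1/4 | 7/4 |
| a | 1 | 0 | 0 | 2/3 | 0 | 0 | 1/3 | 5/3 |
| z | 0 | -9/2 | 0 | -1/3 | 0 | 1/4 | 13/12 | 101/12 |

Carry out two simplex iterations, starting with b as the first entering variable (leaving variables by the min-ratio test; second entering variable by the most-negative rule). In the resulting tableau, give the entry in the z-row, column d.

Ratio test on column b — row 1: (71/6)/1 = 71/6; row 2: (7/4)/(1/2) = 7/2; row 3: entry 0 ≤ 0. Minimum is 7/2 at row 2 (c leaves); pivot element 1/2.
Divide row 2 by 1/2; eliminate column b from the other rows.
Second iteration: most negative z-row entry is -7/6 in column w3, so w3 enters.
Ratio test on column w3 — row 1: (25/3)/(2/3) = 25/2; row 2: entry -1/2 ≤ 0; row 3: (5/3)/(1/3) = 5. Minimum is 5 at row 3 (a leaves); pivot element 1/3.
Divide row 3 by 1/3; eliminate column w3 from the other rows.
After both pivots, the entry at the z-row, column d is 2.

2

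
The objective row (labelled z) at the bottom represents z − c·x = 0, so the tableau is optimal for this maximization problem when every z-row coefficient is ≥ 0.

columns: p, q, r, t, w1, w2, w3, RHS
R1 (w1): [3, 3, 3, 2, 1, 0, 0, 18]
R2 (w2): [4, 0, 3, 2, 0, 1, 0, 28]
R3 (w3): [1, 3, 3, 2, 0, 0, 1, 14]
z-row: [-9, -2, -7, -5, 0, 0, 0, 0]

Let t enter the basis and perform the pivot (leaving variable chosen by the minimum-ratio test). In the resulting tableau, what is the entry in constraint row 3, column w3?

Ratio test on column t — row 1: 18/2 = 9; row 2: 28/2 = 14; row 3: 14/2 = 7. Minimum is 7 at row 3 (w3 leaves); pivot element 2.
Divide row 3 by 2; eliminate column t from the other rows.
In the new row 3, the w3 entry is the old entry divided by the pivot: 1/2 = 1/2.

1/2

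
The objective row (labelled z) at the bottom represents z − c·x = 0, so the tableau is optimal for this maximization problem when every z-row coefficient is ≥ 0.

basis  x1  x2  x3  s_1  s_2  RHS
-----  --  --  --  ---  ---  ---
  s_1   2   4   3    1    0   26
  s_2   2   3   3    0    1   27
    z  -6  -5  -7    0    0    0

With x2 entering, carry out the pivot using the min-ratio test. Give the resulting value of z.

65/2

Ratio test on column x2 — row 1: 26/4 = 13/2; row 2: 27/3 = 9. Minimum is 13/2 at row 1 (s_1 leaves); pivot element 4.
Pivot on row 1; the z-row RHS becomes 0 − (-5)·(13/2) = 65/2.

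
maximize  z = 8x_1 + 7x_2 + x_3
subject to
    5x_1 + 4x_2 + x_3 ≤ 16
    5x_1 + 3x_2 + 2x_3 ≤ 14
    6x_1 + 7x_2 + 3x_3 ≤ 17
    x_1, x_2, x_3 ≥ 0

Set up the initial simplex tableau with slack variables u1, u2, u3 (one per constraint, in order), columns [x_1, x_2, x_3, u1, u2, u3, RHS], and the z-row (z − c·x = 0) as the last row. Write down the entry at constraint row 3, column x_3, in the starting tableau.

Constraint 3 has coefficient 3 on x_3.

3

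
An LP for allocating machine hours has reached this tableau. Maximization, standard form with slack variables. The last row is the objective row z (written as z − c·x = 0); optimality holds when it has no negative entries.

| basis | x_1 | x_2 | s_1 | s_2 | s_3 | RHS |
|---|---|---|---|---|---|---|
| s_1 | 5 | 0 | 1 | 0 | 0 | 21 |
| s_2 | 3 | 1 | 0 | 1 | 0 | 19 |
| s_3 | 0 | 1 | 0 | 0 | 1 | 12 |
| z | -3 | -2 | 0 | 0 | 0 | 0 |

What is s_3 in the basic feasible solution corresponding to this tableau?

12

s_3 is basic (row 3); its value is the RHS of that row, 12.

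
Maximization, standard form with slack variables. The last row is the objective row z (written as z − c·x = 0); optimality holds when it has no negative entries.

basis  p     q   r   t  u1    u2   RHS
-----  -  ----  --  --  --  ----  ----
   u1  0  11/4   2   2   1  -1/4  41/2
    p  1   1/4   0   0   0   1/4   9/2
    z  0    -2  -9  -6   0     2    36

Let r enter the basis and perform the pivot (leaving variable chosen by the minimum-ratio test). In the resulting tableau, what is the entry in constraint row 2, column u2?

1/4

Ratio test on column r — row 1: (41/2)/2 = 41/4; row 2: entry 0 ≤ 0. Minimum is 41/4 at row 1 (u1 leaves); pivot element 2.
Divide row 1 by 2; eliminate column r from the other rows.
Row 2 update in column u2: 1/4 − 0·(-1/8) = 1/4.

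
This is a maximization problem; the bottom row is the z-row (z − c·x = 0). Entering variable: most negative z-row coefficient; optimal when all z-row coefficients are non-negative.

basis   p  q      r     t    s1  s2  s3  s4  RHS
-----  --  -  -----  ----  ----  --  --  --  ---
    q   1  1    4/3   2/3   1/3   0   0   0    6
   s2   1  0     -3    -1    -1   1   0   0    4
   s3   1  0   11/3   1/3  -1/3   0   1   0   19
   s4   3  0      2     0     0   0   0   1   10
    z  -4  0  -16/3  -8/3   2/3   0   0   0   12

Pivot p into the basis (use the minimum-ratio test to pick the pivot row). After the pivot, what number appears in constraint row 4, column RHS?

10/3

Ratio test on column p — row 1: 6/1 = 6; row 2: 4/1 = 4; row 3: 19/1 = 19; row 4: 10/3 = 10/3. Minimum is 10/3 at row 4 (s4 leaves); pivot element 3.
Divide row 4 by 3; eliminate column p from the other rows.
In the new row 4, the RHS entry is the old entry divided by the pivot: 10/3 = 10/3.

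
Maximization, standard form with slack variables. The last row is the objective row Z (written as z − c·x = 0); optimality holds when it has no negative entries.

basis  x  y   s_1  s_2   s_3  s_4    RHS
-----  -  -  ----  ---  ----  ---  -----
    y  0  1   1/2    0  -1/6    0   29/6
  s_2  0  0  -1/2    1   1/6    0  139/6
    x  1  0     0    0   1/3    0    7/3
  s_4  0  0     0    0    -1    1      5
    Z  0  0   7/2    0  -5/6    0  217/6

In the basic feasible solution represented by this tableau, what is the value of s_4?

5

s_4 is basic (row 4); its value is the RHS of that row, 5.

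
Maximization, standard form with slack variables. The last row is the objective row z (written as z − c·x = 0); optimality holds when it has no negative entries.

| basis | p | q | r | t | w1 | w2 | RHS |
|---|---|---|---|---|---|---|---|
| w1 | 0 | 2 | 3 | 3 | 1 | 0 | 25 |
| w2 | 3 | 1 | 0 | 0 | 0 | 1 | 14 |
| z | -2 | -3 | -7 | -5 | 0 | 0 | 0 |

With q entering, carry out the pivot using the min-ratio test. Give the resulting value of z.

Ratio test on column q — row 1: 25/2 = 25/2; row 2: 14/1 = 14. Minimum is 25/2 at row 1 (w1 leaves); pivot element 2.
Pivot on row 1; the z-row RHS becomes 0 − (-3)·(25/2) = 75/2.

75/2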